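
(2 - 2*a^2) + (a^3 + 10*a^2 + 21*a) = a^3 + 8*a^2 + 21*a + 2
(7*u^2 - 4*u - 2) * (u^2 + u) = 7*u^4 + 3*u^3 - 6*u^2 - 2*u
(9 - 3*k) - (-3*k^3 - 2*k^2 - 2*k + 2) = 3*k^3 + 2*k^2 - k + 7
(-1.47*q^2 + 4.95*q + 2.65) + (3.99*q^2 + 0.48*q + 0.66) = 2.52*q^2 + 5.43*q + 3.31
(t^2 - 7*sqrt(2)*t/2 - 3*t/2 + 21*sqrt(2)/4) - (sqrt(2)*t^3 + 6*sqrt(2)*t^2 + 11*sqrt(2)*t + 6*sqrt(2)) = -sqrt(2)*t^3 - 6*sqrt(2)*t^2 + t^2 - 29*sqrt(2)*t/2 - 3*t/2 - 3*sqrt(2)/4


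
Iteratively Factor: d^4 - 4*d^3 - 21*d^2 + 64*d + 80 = (d - 5)*(d^3 + d^2 - 16*d - 16) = (d - 5)*(d + 1)*(d^2 - 16) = (d - 5)*(d + 1)*(d + 4)*(d - 4)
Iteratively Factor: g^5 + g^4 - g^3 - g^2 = (g + 1)*(g^4 - g^2) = (g - 1)*(g + 1)*(g^3 + g^2) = (g - 1)*(g + 1)^2*(g^2) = g*(g - 1)*(g + 1)^2*(g)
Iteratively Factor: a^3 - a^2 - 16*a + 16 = (a - 1)*(a^2 - 16) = (a - 4)*(a - 1)*(a + 4)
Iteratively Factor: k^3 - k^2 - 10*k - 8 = (k + 2)*(k^2 - 3*k - 4) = (k - 4)*(k + 2)*(k + 1)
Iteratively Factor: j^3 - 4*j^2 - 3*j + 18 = (j - 3)*(j^2 - j - 6) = (j - 3)*(j + 2)*(j - 3)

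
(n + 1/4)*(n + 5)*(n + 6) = n^3 + 45*n^2/4 + 131*n/4 + 15/2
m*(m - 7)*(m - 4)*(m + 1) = m^4 - 10*m^3 + 17*m^2 + 28*m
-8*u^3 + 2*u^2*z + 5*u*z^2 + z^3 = (-u + z)*(2*u + z)*(4*u + z)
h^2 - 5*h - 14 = (h - 7)*(h + 2)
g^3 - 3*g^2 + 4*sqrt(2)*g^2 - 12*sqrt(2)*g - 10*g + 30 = (g - 3)*(g - sqrt(2))*(g + 5*sqrt(2))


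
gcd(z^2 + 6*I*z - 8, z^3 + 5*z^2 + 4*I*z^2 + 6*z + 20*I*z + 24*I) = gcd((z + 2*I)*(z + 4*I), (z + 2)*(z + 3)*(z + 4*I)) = z + 4*I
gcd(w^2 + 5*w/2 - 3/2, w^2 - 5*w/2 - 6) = 1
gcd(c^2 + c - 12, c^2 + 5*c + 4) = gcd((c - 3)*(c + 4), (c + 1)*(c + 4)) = c + 4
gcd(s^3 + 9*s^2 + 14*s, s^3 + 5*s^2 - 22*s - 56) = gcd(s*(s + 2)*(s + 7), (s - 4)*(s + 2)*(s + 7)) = s^2 + 9*s + 14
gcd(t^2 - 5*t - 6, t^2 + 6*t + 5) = t + 1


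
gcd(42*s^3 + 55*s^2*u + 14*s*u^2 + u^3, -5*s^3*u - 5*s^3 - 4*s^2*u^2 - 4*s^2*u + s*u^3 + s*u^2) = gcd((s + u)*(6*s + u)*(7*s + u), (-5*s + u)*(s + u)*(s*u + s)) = s + u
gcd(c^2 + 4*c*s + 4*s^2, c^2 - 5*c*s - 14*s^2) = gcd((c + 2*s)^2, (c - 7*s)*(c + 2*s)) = c + 2*s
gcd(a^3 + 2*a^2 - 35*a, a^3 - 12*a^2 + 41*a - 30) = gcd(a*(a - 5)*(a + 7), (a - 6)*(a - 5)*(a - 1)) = a - 5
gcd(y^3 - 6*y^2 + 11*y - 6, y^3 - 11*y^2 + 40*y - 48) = y - 3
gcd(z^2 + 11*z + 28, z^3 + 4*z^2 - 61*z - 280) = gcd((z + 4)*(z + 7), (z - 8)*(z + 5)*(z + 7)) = z + 7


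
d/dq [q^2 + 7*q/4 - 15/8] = 2*q + 7/4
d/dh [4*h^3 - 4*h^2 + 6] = 4*h*(3*h - 2)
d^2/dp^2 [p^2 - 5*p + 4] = 2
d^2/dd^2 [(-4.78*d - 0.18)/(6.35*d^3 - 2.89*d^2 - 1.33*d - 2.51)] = (-1156.4493*d^5 + 439.22442*d^4 - 107.732736*d^3 - 914.131488*d^2 + 186.677076*d + 33.888748)/(256.047875*d^9 - 349.596075*d^8 - 1.77927*d^7 - 181.321024*d^6 + 276.746256*d^5 + 48.961554*d^4 + 59.7781459999999*d^3 - 67.941684*d^2 - 25.137399*d - 15.813251)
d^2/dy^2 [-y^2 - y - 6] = -2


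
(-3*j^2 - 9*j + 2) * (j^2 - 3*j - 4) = -3*j^4 + 41*j^2 + 30*j - 8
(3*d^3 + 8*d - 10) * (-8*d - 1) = -24*d^4 - 3*d^3 - 64*d^2 + 72*d + 10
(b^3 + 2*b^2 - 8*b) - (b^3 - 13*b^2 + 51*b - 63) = 15*b^2 - 59*b + 63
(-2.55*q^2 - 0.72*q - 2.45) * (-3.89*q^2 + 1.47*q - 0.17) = 9.9195*q^4 - 0.947699999999999*q^3 + 8.9056*q^2 - 3.4791*q + 0.4165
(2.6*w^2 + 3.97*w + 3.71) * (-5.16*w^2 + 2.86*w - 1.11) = -13.416*w^4 - 13.0492*w^3 - 10.6754*w^2 + 6.2039*w - 4.1181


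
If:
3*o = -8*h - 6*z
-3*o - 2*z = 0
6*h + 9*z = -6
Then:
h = 1/2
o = 2/3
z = -1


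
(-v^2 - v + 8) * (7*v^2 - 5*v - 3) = -7*v^4 - 2*v^3 + 64*v^2 - 37*v - 24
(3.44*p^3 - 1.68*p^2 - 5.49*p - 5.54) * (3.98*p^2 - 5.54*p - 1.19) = 13.6912*p^5 - 25.744*p^4 - 16.6366*p^3 + 10.3646*p^2 + 37.2247*p + 6.5926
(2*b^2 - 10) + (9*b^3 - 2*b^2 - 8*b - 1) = 9*b^3 - 8*b - 11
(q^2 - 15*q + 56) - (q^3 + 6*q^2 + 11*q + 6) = -q^3 - 5*q^2 - 26*q + 50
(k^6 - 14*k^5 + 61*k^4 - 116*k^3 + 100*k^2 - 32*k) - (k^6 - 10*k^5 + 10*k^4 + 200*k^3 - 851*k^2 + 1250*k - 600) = -4*k^5 + 51*k^4 - 316*k^3 + 951*k^2 - 1282*k + 600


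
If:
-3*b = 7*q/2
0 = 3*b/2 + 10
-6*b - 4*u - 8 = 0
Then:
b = -20/3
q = 40/7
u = 8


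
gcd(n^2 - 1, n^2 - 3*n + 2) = n - 1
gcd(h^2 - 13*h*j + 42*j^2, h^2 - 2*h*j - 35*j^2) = h - 7*j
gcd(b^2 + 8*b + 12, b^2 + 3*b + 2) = b + 2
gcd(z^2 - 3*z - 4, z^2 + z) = z + 1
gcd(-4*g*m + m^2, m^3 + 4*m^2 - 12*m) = m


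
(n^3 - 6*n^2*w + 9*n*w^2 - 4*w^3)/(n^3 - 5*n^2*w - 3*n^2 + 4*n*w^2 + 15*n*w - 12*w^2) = (n - w)/(n - 3)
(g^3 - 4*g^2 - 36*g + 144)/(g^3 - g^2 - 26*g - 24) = (g^2 + 2*g - 24)/(g^2 + 5*g + 4)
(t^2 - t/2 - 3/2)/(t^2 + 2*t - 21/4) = 2*(t + 1)/(2*t + 7)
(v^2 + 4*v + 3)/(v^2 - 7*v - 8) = (v + 3)/(v - 8)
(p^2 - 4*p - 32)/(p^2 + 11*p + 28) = (p - 8)/(p + 7)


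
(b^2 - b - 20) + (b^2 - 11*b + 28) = 2*b^2 - 12*b + 8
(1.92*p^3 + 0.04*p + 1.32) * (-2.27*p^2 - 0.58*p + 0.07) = -4.3584*p^5 - 1.1136*p^4 + 0.0436*p^3 - 3.0196*p^2 - 0.7628*p + 0.0924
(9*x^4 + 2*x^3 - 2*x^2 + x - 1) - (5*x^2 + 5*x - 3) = 9*x^4 + 2*x^3 - 7*x^2 - 4*x + 2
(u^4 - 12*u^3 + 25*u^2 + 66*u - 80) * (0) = 0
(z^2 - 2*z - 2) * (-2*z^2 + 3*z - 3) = -2*z^4 + 7*z^3 - 5*z^2 + 6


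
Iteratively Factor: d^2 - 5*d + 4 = (d - 1)*(d - 4)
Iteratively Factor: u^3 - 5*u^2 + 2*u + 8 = (u + 1)*(u^2 - 6*u + 8) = (u - 2)*(u + 1)*(u - 4)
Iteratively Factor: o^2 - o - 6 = (o - 3)*(o + 2)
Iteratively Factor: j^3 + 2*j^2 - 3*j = (j + 3)*(j^2 - j) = j*(j + 3)*(j - 1)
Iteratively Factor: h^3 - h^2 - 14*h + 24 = (h - 3)*(h^2 + 2*h - 8) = (h - 3)*(h + 4)*(h - 2)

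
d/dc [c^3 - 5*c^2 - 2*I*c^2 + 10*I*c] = 3*c^2 - 10*c - 4*I*c + 10*I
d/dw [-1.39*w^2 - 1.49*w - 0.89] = -2.78*w - 1.49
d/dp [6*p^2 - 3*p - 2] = 12*p - 3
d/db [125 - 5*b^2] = -10*b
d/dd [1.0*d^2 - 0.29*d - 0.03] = 2.0*d - 0.29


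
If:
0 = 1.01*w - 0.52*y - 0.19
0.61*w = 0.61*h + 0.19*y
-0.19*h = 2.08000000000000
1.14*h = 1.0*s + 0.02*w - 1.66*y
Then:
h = -10.95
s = -102.81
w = -28.00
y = -54.75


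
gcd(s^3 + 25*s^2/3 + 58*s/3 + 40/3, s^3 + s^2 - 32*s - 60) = s^2 + 7*s + 10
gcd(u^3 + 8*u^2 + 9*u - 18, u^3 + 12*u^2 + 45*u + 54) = u^2 + 9*u + 18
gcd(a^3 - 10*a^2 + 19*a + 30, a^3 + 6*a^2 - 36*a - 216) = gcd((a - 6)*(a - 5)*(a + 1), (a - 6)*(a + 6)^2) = a - 6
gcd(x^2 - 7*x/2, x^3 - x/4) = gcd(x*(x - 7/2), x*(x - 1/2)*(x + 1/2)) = x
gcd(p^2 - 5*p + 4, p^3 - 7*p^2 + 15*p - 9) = p - 1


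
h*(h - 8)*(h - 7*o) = h^3 - 7*h^2*o - 8*h^2 + 56*h*o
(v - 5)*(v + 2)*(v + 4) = v^3 + v^2 - 22*v - 40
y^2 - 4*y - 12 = (y - 6)*(y + 2)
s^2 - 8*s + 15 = (s - 5)*(s - 3)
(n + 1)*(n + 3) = n^2 + 4*n + 3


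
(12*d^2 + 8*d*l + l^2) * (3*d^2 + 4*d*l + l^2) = 36*d^4 + 72*d^3*l + 47*d^2*l^2 + 12*d*l^3 + l^4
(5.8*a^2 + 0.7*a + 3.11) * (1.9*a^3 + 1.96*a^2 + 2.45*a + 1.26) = 11.02*a^5 + 12.698*a^4 + 21.491*a^3 + 15.1186*a^2 + 8.5015*a + 3.9186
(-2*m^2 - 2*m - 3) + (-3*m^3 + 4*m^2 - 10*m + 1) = -3*m^3 + 2*m^2 - 12*m - 2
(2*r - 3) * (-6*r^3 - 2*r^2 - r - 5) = -12*r^4 + 14*r^3 + 4*r^2 - 7*r + 15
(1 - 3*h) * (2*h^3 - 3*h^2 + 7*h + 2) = -6*h^4 + 11*h^3 - 24*h^2 + h + 2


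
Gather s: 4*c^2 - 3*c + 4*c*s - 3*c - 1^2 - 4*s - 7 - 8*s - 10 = 4*c^2 - 6*c + s*(4*c - 12) - 18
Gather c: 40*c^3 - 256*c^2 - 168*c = 40*c^3 - 256*c^2 - 168*c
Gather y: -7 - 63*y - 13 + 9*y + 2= -54*y - 18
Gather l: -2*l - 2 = -2*l - 2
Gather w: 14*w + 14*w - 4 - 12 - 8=28*w - 24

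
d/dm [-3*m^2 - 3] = -6*m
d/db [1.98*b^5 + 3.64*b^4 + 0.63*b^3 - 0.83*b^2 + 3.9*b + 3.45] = 9.9*b^4 + 14.56*b^3 + 1.89*b^2 - 1.66*b + 3.9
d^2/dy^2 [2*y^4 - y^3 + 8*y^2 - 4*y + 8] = 24*y^2 - 6*y + 16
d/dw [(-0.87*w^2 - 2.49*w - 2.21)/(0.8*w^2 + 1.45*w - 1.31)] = (0.7305*w^2 + 5.8154*w + 6.4664)/(0.64*w^4 + 2.32*w^3 + 0.00649999999999995*w^2 - 3.799*w + 1.7161)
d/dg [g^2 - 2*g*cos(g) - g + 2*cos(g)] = 2*g*sin(g) + 2*g - 2*sqrt(2)*sin(g + pi/4) - 1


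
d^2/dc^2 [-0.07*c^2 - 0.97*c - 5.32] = -0.140000000000000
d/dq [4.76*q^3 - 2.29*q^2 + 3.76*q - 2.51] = 14.28*q^2 - 4.58*q + 3.76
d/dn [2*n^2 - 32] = 4*n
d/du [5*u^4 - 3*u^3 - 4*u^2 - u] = 20*u^3 - 9*u^2 - 8*u - 1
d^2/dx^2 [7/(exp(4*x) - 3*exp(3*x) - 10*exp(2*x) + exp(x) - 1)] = 7*((-16*exp(3*x) + 27*exp(2*x) + 40*exp(x) - 1)*(-exp(4*x) + 3*exp(3*x) + 10*exp(2*x) - exp(x) + 1) - 2*(4*exp(3*x) - 9*exp(2*x) - 20*exp(x) + 1)^2*exp(x))*exp(x)/(-exp(4*x) + 3*exp(3*x) + 10*exp(2*x) - exp(x) + 1)^3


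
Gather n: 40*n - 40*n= 0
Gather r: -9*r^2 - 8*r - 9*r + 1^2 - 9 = -9*r^2 - 17*r - 8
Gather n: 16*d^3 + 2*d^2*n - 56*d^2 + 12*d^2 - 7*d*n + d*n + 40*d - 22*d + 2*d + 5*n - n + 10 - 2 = 16*d^3 - 44*d^2 + 20*d + n*(2*d^2 - 6*d + 4) + 8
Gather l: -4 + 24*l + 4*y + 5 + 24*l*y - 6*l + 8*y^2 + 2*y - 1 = l*(24*y + 18) + 8*y^2 + 6*y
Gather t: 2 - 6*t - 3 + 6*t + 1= 0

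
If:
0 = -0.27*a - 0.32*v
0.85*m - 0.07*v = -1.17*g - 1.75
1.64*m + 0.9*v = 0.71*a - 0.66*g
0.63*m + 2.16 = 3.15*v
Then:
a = -0.78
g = -1.34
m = -0.15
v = 0.65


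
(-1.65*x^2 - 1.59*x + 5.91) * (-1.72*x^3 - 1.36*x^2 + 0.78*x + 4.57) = 2.838*x^5 + 4.9788*x^4 - 9.2898*x^3 - 16.8183*x^2 - 2.6565*x + 27.0087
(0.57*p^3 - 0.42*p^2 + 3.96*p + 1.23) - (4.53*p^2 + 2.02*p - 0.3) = 0.57*p^3 - 4.95*p^2 + 1.94*p + 1.53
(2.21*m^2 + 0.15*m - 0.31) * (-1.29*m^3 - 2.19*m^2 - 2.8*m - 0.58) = -2.8509*m^5 - 5.0334*m^4 - 6.1166*m^3 - 1.0229*m^2 + 0.781*m + 0.1798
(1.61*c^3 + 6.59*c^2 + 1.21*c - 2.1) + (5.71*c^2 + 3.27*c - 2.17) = 1.61*c^3 + 12.3*c^2 + 4.48*c - 4.27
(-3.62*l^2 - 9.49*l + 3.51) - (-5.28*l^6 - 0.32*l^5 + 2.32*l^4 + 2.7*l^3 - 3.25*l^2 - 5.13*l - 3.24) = 5.28*l^6 + 0.32*l^5 - 2.32*l^4 - 2.7*l^3 - 0.37*l^2 - 4.36*l + 6.75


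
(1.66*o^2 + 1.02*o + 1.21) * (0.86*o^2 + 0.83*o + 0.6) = 1.4276*o^4 + 2.255*o^3 + 2.8832*o^2 + 1.6163*o + 0.726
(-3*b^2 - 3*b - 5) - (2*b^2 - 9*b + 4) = -5*b^2 + 6*b - 9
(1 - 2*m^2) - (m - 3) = -2*m^2 - m + 4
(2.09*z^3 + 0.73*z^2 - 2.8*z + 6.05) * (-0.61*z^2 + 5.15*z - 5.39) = -1.2749*z^5 + 10.3182*z^4 - 5.7976*z^3 - 22.0452*z^2 + 46.2495*z - 32.6095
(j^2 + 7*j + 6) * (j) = j^3 + 7*j^2 + 6*j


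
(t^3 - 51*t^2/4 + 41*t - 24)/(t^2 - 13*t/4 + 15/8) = 2*(t^2 - 12*t + 32)/(2*t - 5)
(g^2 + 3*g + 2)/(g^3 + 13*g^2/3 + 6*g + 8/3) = 3/(3*g + 4)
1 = 1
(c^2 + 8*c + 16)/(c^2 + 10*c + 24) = (c + 4)/(c + 6)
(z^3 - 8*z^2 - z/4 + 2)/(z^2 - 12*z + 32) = (z^2 - 1/4)/(z - 4)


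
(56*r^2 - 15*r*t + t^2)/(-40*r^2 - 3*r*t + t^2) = (-7*r + t)/(5*r + t)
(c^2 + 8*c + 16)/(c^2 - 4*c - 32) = (c + 4)/(c - 8)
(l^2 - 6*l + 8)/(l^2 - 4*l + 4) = (l - 4)/(l - 2)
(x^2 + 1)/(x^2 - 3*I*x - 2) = (x + I)/(x - 2*I)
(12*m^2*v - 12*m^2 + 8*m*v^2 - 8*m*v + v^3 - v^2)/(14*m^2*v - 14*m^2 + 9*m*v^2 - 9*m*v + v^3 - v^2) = (6*m + v)/(7*m + v)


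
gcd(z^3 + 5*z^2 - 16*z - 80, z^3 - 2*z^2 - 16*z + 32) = z^2 - 16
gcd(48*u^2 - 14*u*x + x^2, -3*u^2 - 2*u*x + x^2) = 1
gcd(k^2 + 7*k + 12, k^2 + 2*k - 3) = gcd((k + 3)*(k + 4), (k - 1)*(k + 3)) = k + 3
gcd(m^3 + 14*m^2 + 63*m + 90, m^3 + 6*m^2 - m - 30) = m^2 + 8*m + 15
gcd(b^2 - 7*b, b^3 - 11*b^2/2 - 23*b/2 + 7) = b - 7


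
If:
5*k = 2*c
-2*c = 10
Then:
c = -5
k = -2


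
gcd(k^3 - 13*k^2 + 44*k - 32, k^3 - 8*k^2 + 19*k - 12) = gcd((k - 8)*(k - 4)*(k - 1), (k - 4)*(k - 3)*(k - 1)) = k^2 - 5*k + 4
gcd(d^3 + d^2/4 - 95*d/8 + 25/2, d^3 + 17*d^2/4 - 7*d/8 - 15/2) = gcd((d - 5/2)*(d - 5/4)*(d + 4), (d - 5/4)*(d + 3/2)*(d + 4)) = d^2 + 11*d/4 - 5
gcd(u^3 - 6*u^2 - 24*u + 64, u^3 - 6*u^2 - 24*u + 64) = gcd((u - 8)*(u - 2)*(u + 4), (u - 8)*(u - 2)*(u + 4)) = u^3 - 6*u^2 - 24*u + 64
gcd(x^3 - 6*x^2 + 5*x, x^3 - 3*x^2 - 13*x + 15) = x^2 - 6*x + 5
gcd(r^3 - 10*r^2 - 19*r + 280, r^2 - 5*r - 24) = r - 8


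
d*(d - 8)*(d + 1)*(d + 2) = d^4 - 5*d^3 - 22*d^2 - 16*d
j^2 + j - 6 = (j - 2)*(j + 3)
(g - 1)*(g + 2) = g^2 + g - 2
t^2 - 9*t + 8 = (t - 8)*(t - 1)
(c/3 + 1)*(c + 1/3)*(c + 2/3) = c^3/3 + 4*c^2/3 + 29*c/27 + 2/9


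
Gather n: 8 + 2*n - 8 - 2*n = 0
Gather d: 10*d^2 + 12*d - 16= 10*d^2 + 12*d - 16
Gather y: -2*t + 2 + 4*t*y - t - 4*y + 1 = -3*t + y*(4*t - 4) + 3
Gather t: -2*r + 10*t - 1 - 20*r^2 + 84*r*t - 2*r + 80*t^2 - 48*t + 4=-20*r^2 - 4*r + 80*t^2 + t*(84*r - 38) + 3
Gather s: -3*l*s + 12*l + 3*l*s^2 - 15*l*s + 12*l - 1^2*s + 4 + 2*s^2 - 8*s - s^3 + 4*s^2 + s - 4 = 24*l - s^3 + s^2*(3*l + 6) + s*(-18*l - 8)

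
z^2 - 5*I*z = z*(z - 5*I)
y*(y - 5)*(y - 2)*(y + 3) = y^4 - 4*y^3 - 11*y^2 + 30*y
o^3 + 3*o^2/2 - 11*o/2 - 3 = (o - 2)*(o + 1/2)*(o + 3)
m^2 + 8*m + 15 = (m + 3)*(m + 5)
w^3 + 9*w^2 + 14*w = w*(w + 2)*(w + 7)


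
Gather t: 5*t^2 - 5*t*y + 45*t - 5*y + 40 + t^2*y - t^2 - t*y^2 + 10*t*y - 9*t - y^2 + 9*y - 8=t^2*(y + 4) + t*(-y^2 + 5*y + 36) - y^2 + 4*y + 32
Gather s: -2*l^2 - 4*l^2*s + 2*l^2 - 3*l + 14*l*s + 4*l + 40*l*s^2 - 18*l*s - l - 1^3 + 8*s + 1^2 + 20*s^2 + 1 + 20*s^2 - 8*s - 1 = s^2*(40*l + 40) + s*(-4*l^2 - 4*l)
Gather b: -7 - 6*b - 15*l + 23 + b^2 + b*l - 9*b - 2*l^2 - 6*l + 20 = b^2 + b*(l - 15) - 2*l^2 - 21*l + 36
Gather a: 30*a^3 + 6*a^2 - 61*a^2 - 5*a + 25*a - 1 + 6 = 30*a^3 - 55*a^2 + 20*a + 5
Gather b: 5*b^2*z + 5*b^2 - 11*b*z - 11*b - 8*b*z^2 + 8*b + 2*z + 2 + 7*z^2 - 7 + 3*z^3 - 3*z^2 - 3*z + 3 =b^2*(5*z + 5) + b*(-8*z^2 - 11*z - 3) + 3*z^3 + 4*z^2 - z - 2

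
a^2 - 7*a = a*(a - 7)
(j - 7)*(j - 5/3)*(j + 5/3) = j^3 - 7*j^2 - 25*j/9 + 175/9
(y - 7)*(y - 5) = y^2 - 12*y + 35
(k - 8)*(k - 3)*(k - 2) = k^3 - 13*k^2 + 46*k - 48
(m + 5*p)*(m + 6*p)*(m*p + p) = m^3*p + 11*m^2*p^2 + m^2*p + 30*m*p^3 + 11*m*p^2 + 30*p^3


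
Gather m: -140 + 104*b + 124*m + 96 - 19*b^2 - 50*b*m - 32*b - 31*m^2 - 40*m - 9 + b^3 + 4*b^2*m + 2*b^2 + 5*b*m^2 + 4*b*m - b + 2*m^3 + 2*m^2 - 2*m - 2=b^3 - 17*b^2 + 71*b + 2*m^3 + m^2*(5*b - 29) + m*(4*b^2 - 46*b + 82) - 55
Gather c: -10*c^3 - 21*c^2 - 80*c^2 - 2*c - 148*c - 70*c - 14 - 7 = -10*c^3 - 101*c^2 - 220*c - 21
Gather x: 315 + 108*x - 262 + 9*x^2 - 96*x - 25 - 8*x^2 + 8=x^2 + 12*x + 36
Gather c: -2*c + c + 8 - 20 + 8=-c - 4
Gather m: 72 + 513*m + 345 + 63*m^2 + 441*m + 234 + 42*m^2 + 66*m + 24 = 105*m^2 + 1020*m + 675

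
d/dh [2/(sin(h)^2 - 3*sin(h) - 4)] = 2*(3 - 2*sin(h))*cos(h)/((sin(h) - 4)^2*(sin(h) + 1)^2)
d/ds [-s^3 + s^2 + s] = -3*s^2 + 2*s + 1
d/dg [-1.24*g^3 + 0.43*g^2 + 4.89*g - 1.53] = -3.72*g^2 + 0.86*g + 4.89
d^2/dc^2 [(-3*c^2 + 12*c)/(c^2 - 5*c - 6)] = 6*(-c^3 - 18*c^2 + 72*c - 156)/(c^6 - 15*c^5 + 57*c^4 + 55*c^3 - 342*c^2 - 540*c - 216)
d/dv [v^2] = 2*v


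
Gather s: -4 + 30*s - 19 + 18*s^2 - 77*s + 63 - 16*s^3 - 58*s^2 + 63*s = -16*s^3 - 40*s^2 + 16*s + 40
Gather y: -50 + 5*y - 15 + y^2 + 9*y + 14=y^2 + 14*y - 51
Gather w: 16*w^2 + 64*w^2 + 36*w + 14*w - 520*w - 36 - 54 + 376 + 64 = 80*w^2 - 470*w + 350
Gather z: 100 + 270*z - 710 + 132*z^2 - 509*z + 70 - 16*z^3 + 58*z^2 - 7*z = -16*z^3 + 190*z^2 - 246*z - 540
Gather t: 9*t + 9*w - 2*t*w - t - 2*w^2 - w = t*(8 - 2*w) - 2*w^2 + 8*w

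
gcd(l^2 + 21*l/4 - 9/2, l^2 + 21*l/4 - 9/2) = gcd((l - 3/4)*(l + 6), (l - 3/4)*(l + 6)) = l^2 + 21*l/4 - 9/2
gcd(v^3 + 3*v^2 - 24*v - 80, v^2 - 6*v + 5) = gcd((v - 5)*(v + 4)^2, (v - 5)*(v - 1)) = v - 5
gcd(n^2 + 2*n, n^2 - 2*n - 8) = n + 2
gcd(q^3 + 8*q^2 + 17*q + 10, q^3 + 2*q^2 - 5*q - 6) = q + 1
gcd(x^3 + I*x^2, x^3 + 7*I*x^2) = x^2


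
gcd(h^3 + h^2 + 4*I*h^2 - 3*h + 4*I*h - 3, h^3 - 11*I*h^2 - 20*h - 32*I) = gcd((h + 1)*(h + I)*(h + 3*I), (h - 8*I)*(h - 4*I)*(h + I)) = h + I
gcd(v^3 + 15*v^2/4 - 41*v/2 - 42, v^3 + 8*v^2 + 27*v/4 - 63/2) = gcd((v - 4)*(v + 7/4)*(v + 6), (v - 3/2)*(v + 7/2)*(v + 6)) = v + 6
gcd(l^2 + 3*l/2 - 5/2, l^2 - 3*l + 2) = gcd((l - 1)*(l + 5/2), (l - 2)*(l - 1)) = l - 1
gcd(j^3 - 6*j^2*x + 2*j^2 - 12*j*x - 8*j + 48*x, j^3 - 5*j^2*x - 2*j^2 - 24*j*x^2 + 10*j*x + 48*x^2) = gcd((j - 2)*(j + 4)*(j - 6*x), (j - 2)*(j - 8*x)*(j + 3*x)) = j - 2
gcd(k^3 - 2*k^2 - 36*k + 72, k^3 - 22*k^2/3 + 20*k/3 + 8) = k^2 - 8*k + 12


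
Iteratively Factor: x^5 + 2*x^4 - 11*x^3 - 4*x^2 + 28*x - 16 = (x - 2)*(x^4 + 4*x^3 - 3*x^2 - 10*x + 8) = (x - 2)*(x - 1)*(x^3 + 5*x^2 + 2*x - 8) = (x - 2)*(x - 1)*(x + 4)*(x^2 + x - 2) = (x - 2)*(x - 1)*(x + 2)*(x + 4)*(x - 1)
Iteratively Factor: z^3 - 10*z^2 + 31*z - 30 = (z - 5)*(z^2 - 5*z + 6) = (z - 5)*(z - 3)*(z - 2)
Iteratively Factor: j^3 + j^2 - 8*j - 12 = (j + 2)*(j^2 - j - 6) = (j + 2)^2*(j - 3)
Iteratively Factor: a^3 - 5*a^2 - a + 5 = (a + 1)*(a^2 - 6*a + 5) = (a - 5)*(a + 1)*(a - 1)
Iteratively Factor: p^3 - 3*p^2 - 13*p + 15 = (p - 5)*(p^2 + 2*p - 3) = (p - 5)*(p - 1)*(p + 3)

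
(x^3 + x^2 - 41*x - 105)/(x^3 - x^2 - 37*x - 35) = (x + 3)/(x + 1)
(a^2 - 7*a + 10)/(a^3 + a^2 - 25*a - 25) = (a - 2)/(a^2 + 6*a + 5)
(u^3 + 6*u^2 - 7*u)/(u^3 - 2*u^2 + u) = (u + 7)/(u - 1)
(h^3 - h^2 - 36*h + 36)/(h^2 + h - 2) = (h^2 - 36)/(h + 2)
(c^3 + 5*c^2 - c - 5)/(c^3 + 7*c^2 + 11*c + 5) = (c - 1)/(c + 1)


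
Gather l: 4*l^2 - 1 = 4*l^2 - 1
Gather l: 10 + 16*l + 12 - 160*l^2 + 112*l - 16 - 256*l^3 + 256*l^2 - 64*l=-256*l^3 + 96*l^2 + 64*l + 6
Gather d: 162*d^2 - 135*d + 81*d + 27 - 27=162*d^2 - 54*d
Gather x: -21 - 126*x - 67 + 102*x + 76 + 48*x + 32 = 24*x + 20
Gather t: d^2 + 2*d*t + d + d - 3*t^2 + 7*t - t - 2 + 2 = d^2 + 2*d - 3*t^2 + t*(2*d + 6)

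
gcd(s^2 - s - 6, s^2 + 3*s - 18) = s - 3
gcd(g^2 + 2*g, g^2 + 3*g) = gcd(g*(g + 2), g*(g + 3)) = g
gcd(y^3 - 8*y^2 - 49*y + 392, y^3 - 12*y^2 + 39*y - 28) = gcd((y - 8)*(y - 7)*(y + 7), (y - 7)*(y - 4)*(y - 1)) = y - 7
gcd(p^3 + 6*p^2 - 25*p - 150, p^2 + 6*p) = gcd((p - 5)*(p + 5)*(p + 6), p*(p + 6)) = p + 6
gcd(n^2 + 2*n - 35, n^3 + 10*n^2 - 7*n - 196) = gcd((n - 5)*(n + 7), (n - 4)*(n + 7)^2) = n + 7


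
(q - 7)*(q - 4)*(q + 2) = q^3 - 9*q^2 + 6*q + 56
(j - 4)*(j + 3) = j^2 - j - 12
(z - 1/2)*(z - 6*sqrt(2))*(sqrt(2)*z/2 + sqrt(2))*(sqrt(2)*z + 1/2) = z^4 - 23*sqrt(2)*z^3/4 + 3*z^3/2 - 69*sqrt(2)*z^2/8 - 4*z^2 - 9*z/2 + 23*sqrt(2)*z/4 + 3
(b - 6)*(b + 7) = b^2 + b - 42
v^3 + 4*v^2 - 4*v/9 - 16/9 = (v - 2/3)*(v + 2/3)*(v + 4)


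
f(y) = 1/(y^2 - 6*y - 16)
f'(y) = (6 - 2*y)/(y^2 - 6*y - 16)^2 = 2*(3 - y)/(-y^2 + 6*y + 16)^2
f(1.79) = -0.04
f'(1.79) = 0.00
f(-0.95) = -0.11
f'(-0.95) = 0.09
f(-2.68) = 0.14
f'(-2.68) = 0.22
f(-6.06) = 0.02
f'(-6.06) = 0.01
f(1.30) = -0.05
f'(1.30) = 0.01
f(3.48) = -0.04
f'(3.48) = -0.00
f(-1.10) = -0.12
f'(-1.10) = 0.12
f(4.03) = -0.04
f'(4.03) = -0.00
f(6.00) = -0.06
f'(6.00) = -0.02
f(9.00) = 0.09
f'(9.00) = -0.10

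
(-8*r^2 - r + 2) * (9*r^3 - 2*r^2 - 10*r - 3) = -72*r^5 + 7*r^4 + 100*r^3 + 30*r^2 - 17*r - 6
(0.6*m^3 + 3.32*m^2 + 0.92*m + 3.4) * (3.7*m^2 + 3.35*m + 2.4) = 2.22*m^5 + 14.294*m^4 + 15.966*m^3 + 23.63*m^2 + 13.598*m + 8.16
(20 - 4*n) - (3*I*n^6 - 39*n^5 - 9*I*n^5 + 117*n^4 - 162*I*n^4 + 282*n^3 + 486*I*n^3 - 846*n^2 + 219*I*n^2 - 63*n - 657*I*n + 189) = -3*I*n^6 + 39*n^5 + 9*I*n^5 - 117*n^4 + 162*I*n^4 - 282*n^3 - 486*I*n^3 + 846*n^2 - 219*I*n^2 + 59*n + 657*I*n - 169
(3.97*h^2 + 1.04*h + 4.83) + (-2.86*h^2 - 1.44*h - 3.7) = 1.11*h^2 - 0.4*h + 1.13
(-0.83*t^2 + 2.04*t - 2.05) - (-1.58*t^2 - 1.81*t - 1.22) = 0.75*t^2 + 3.85*t - 0.83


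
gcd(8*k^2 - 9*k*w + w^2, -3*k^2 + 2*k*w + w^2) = -k + w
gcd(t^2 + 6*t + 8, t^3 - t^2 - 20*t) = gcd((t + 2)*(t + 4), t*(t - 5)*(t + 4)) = t + 4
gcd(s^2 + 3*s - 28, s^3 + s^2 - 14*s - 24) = s - 4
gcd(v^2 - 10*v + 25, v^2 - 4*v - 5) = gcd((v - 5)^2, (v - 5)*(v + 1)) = v - 5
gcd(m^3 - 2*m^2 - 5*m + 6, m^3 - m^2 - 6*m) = m^2 - m - 6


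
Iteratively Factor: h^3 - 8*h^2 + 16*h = (h - 4)*(h^2 - 4*h) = (h - 4)^2*(h)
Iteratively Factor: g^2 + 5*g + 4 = (g + 1)*(g + 4)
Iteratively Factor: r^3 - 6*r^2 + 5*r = (r)*(r^2 - 6*r + 5) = r*(r - 1)*(r - 5)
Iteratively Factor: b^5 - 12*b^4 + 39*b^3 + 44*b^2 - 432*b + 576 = (b - 3)*(b^4 - 9*b^3 + 12*b^2 + 80*b - 192) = (b - 3)*(b + 3)*(b^3 - 12*b^2 + 48*b - 64) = (b - 4)*(b - 3)*(b + 3)*(b^2 - 8*b + 16) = (b - 4)^2*(b - 3)*(b + 3)*(b - 4)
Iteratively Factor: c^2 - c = (c - 1)*(c)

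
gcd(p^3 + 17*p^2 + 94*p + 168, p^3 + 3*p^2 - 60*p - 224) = p^2 + 11*p + 28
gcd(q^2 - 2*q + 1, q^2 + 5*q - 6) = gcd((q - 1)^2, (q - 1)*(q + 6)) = q - 1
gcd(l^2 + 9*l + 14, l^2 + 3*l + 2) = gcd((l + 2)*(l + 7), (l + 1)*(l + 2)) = l + 2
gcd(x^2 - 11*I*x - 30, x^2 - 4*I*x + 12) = x - 6*I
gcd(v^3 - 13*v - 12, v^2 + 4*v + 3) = v^2 + 4*v + 3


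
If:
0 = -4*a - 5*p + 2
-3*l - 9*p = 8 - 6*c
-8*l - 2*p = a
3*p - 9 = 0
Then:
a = -13/4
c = 1087/192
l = -11/32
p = 3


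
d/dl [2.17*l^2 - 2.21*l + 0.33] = 4.34*l - 2.21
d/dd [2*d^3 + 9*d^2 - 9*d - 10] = 6*d^2 + 18*d - 9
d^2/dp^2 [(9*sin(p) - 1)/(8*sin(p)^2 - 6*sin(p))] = (-144*sin(p)^2 - 44*sin(p) + 252 - 87/sin(p) + 72/sin(p)^2 - 18/sin(p)^3)/(2*(4*sin(p) - 3)^3)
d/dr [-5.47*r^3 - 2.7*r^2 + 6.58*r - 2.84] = -16.41*r^2 - 5.4*r + 6.58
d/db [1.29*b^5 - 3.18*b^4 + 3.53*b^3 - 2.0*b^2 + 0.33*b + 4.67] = 6.45*b^4 - 12.72*b^3 + 10.59*b^2 - 4.0*b + 0.33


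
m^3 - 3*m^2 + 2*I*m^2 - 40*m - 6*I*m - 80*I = (m - 8)*(m + 5)*(m + 2*I)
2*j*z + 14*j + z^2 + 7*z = (2*j + z)*(z + 7)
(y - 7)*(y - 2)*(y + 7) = y^3 - 2*y^2 - 49*y + 98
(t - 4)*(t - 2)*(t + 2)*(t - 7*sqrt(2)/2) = t^4 - 7*sqrt(2)*t^3/2 - 4*t^3 - 4*t^2 + 14*sqrt(2)*t^2 + 16*t + 14*sqrt(2)*t - 56*sqrt(2)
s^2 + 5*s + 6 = (s + 2)*(s + 3)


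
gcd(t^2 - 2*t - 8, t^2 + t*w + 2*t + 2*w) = t + 2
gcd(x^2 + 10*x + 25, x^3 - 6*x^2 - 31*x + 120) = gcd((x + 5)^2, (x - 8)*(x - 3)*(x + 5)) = x + 5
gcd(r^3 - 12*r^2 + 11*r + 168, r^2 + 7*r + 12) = r + 3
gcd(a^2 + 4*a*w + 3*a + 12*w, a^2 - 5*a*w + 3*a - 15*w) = a + 3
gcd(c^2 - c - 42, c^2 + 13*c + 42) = c + 6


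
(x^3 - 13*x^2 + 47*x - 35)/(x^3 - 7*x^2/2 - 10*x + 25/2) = 2*(x - 7)/(2*x + 5)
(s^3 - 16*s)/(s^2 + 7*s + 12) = s*(s - 4)/(s + 3)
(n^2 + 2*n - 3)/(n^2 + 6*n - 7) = (n + 3)/(n + 7)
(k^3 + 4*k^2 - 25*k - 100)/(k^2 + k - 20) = (k^2 - k - 20)/(k - 4)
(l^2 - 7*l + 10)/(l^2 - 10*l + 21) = (l^2 - 7*l + 10)/(l^2 - 10*l + 21)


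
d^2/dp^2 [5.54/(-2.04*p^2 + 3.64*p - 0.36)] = (46.110528*p^2 - 82.275648*p - 5.54*(4.08*p - 3.64)*(8.16*p - 7.28) + 8.137152)/(2.04*p^2 - 3.64*p + 0.36)^3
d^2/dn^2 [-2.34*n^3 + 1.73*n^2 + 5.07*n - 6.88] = 3.46 - 14.04*n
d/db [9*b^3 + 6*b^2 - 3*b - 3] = 27*b^2 + 12*b - 3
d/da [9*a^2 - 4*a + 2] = 18*a - 4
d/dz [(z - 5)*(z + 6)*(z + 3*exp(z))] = 3*z^2*exp(z) + 3*z^2 + 9*z*exp(z) + 2*z - 87*exp(z) - 30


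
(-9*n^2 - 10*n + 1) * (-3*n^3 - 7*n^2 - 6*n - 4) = 27*n^5 + 93*n^4 + 121*n^3 + 89*n^2 + 34*n - 4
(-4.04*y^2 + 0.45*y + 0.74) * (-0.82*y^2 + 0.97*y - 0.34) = 3.3128*y^4 - 4.2878*y^3 + 1.2033*y^2 + 0.5648*y - 0.2516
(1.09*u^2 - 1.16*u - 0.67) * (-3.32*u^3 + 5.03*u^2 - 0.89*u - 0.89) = -3.6188*u^5 + 9.3339*u^4 - 4.5805*u^3 - 3.3078*u^2 + 1.6287*u + 0.5963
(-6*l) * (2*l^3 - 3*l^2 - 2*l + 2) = -12*l^4 + 18*l^3 + 12*l^2 - 12*l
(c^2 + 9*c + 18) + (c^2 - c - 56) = 2*c^2 + 8*c - 38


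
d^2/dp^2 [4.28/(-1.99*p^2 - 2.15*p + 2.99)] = (33.898456*p^2 + 36.62396*p - 4.28*(3.98*p + 2.15)*(7.96*p + 4.3) - 50.932856)/(1.99*p^2 + 2.15*p - 2.99)^3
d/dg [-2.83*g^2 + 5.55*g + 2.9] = 5.55 - 5.66*g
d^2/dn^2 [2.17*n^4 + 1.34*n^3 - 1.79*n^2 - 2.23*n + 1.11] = 26.04*n^2 + 8.04*n - 3.58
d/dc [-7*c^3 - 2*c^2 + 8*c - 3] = -21*c^2 - 4*c + 8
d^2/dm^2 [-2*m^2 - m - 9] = -4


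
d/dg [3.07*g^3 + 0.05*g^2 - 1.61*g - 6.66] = 9.21*g^2 + 0.1*g - 1.61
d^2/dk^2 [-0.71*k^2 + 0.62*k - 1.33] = -1.42000000000000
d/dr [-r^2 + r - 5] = 1 - 2*r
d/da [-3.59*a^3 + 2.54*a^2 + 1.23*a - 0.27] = -10.77*a^2 + 5.08*a + 1.23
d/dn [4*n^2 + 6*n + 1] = 8*n + 6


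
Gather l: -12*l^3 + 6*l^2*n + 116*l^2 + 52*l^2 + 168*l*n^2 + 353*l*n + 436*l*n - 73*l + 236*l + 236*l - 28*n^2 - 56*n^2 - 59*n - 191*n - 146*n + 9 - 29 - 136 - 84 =-12*l^3 + l^2*(6*n + 168) + l*(168*n^2 + 789*n + 399) - 84*n^2 - 396*n - 240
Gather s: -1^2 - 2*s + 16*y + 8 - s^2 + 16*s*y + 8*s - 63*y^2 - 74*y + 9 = -s^2 + s*(16*y + 6) - 63*y^2 - 58*y + 16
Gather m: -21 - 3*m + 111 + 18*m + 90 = 15*m + 180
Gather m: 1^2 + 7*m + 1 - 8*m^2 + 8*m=-8*m^2 + 15*m + 2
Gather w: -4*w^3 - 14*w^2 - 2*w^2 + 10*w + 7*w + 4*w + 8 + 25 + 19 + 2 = -4*w^3 - 16*w^2 + 21*w + 54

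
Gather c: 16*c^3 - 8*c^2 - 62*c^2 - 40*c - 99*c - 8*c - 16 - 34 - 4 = 16*c^3 - 70*c^2 - 147*c - 54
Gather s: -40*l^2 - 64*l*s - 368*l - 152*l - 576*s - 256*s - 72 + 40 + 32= -40*l^2 - 520*l + s*(-64*l - 832)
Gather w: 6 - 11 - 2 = -7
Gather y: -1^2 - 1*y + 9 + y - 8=0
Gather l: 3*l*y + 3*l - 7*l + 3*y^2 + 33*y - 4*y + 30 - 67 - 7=l*(3*y - 4) + 3*y^2 + 29*y - 44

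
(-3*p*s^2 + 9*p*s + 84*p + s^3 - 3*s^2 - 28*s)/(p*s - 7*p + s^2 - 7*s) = (-3*p*s - 12*p + s^2 + 4*s)/(p + s)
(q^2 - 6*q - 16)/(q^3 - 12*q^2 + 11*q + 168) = (q + 2)/(q^2 - 4*q - 21)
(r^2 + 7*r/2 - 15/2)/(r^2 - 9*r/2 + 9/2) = (r + 5)/(r - 3)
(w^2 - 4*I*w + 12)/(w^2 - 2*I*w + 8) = (w - 6*I)/(w - 4*I)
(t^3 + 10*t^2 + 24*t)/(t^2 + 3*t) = (t^2 + 10*t + 24)/(t + 3)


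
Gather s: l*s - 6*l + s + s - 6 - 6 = -6*l + s*(l + 2) - 12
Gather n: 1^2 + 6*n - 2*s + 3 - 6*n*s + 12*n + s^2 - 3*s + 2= n*(18 - 6*s) + s^2 - 5*s + 6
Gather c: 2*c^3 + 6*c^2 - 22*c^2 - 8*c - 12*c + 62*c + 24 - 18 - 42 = 2*c^3 - 16*c^2 + 42*c - 36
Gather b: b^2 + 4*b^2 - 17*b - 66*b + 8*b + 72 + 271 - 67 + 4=5*b^2 - 75*b + 280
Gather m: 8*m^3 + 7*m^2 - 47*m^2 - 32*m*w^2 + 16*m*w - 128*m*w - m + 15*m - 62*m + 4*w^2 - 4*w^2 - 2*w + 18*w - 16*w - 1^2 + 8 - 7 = 8*m^3 - 40*m^2 + m*(-32*w^2 - 112*w - 48)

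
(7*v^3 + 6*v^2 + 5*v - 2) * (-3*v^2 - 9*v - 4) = -21*v^5 - 81*v^4 - 97*v^3 - 63*v^2 - 2*v + 8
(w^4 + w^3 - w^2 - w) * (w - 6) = w^5 - 5*w^4 - 7*w^3 + 5*w^2 + 6*w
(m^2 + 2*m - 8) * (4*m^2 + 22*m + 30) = 4*m^4 + 30*m^3 + 42*m^2 - 116*m - 240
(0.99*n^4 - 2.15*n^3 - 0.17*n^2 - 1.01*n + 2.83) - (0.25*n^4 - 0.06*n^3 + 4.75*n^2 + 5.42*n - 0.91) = 0.74*n^4 - 2.09*n^3 - 4.92*n^2 - 6.43*n + 3.74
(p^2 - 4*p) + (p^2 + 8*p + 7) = 2*p^2 + 4*p + 7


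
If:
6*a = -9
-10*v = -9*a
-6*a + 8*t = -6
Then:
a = -3/2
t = -15/8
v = -27/20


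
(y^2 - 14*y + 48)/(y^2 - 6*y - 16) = (y - 6)/(y + 2)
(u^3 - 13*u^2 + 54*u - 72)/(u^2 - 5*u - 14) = (-u^3 + 13*u^2 - 54*u + 72)/(-u^2 + 5*u + 14)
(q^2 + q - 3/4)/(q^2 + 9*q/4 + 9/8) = 2*(2*q - 1)/(4*q + 3)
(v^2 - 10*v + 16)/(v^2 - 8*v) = (v - 2)/v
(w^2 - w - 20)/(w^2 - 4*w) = (w^2 - w - 20)/(w*(w - 4))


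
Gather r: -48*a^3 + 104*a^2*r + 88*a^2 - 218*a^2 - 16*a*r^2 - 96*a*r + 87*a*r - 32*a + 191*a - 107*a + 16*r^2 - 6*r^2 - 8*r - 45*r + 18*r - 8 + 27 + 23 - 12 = -48*a^3 - 130*a^2 + 52*a + r^2*(10 - 16*a) + r*(104*a^2 - 9*a - 35) + 30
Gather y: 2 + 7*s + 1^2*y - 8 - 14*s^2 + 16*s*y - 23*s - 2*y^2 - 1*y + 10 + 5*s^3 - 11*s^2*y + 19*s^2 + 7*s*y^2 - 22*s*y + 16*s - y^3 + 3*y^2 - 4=5*s^3 + 5*s^2 - y^3 + y^2*(7*s + 1) + y*(-11*s^2 - 6*s)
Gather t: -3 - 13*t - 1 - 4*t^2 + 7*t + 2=-4*t^2 - 6*t - 2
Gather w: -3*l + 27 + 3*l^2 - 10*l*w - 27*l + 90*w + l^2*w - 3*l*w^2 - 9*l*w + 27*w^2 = 3*l^2 - 30*l + w^2*(27 - 3*l) + w*(l^2 - 19*l + 90) + 27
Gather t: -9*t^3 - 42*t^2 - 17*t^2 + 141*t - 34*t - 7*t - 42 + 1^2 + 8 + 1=-9*t^3 - 59*t^2 + 100*t - 32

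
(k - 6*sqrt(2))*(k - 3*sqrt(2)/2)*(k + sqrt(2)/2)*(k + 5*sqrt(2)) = k^4 - 2*sqrt(2)*k^3 - 119*k^2/2 + 123*sqrt(2)*k/2 + 90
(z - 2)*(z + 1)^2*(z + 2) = z^4 + 2*z^3 - 3*z^2 - 8*z - 4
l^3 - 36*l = l*(l - 6)*(l + 6)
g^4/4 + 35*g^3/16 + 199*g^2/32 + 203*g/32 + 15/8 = (g/4 + 1)*(g + 1/2)*(g + 5/4)*(g + 3)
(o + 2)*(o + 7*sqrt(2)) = o^2 + 2*o + 7*sqrt(2)*o + 14*sqrt(2)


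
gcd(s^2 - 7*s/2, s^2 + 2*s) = s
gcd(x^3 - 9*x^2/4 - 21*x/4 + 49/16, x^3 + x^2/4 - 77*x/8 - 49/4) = x^2 - 7*x/4 - 49/8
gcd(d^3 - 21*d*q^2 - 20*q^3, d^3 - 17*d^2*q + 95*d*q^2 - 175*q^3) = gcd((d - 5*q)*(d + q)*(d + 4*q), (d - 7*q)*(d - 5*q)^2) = -d + 5*q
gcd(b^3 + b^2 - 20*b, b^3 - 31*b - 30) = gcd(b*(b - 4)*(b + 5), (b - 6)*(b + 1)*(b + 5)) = b + 5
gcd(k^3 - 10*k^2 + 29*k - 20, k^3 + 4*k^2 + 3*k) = 1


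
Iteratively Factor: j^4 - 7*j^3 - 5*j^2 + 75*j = (j - 5)*(j^3 - 2*j^2 - 15*j) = j*(j - 5)*(j^2 - 2*j - 15) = j*(j - 5)^2*(j + 3)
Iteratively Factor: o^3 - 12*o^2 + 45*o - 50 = (o - 2)*(o^2 - 10*o + 25) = (o - 5)*(o - 2)*(o - 5)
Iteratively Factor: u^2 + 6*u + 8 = (u + 4)*(u + 2)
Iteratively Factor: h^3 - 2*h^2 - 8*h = (h - 4)*(h^2 + 2*h) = (h - 4)*(h + 2)*(h)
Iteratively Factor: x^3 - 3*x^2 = (x)*(x^2 - 3*x) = x^2*(x - 3)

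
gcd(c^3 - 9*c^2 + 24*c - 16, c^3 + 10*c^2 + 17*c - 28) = c - 1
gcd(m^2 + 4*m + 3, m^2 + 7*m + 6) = m + 1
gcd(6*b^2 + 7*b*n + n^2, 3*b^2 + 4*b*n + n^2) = b + n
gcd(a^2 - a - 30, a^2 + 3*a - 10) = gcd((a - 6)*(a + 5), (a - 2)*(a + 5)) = a + 5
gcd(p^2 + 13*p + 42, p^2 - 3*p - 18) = 1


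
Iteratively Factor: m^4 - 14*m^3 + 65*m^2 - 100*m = (m - 5)*(m^3 - 9*m^2 + 20*m) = (m - 5)^2*(m^2 - 4*m) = m*(m - 5)^2*(m - 4)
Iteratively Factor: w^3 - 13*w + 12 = (w - 1)*(w^2 + w - 12) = (w - 1)*(w + 4)*(w - 3)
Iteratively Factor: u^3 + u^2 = (u + 1)*(u^2) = u*(u + 1)*(u)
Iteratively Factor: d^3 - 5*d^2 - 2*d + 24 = (d + 2)*(d^2 - 7*d + 12) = (d - 4)*(d + 2)*(d - 3)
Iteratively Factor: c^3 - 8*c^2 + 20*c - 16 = (c - 2)*(c^2 - 6*c + 8) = (c - 4)*(c - 2)*(c - 2)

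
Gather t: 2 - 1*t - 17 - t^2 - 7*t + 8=-t^2 - 8*t - 7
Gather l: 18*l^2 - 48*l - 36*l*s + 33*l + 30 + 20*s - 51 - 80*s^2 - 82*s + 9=18*l^2 + l*(-36*s - 15) - 80*s^2 - 62*s - 12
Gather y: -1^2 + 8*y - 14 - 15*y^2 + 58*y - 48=-15*y^2 + 66*y - 63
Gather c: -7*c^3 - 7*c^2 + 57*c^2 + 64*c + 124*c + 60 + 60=-7*c^3 + 50*c^2 + 188*c + 120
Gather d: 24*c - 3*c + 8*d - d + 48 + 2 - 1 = 21*c + 7*d + 49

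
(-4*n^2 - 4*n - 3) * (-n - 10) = 4*n^3 + 44*n^2 + 43*n + 30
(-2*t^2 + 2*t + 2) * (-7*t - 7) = 14*t^3 - 28*t - 14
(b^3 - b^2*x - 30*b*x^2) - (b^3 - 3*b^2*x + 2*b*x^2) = 2*b^2*x - 32*b*x^2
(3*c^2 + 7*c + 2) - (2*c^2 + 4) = c^2 + 7*c - 2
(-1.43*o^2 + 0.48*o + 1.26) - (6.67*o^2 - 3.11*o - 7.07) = -8.1*o^2 + 3.59*o + 8.33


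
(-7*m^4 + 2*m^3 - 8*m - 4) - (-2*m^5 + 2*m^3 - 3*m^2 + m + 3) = 2*m^5 - 7*m^4 + 3*m^2 - 9*m - 7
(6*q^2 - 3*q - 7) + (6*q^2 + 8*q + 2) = 12*q^2 + 5*q - 5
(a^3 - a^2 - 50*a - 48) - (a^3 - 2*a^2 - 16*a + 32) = a^2 - 34*a - 80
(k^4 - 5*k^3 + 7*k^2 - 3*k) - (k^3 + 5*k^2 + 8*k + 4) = k^4 - 6*k^3 + 2*k^2 - 11*k - 4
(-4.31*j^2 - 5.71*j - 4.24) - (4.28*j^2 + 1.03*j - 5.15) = -8.59*j^2 - 6.74*j + 0.91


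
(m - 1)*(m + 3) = m^2 + 2*m - 3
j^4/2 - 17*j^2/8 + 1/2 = (j/2 + 1)*(j - 2)*(j - 1/2)*(j + 1/2)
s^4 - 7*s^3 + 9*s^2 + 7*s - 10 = (s - 5)*(s - 2)*(s - 1)*(s + 1)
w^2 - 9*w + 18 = (w - 6)*(w - 3)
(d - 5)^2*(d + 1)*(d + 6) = d^4 - 3*d^3 - 39*d^2 + 115*d + 150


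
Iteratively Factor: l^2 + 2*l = (l)*(l + 2)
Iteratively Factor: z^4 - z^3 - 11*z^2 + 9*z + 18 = (z - 3)*(z^3 + 2*z^2 - 5*z - 6) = (z - 3)*(z + 3)*(z^2 - z - 2) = (z - 3)*(z + 1)*(z + 3)*(z - 2)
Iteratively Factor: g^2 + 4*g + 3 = (g + 3)*(g + 1)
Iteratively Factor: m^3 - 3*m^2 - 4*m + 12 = (m + 2)*(m^2 - 5*m + 6) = (m - 2)*(m + 2)*(m - 3)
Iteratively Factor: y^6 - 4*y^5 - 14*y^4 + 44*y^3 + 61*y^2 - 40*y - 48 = (y - 4)*(y^5 - 14*y^3 - 12*y^2 + 13*y + 12) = (y - 4)*(y - 1)*(y^4 + y^3 - 13*y^2 - 25*y - 12) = (y - 4)^2*(y - 1)*(y^3 + 5*y^2 + 7*y + 3) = (y - 4)^2*(y - 1)*(y + 1)*(y^2 + 4*y + 3) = (y - 4)^2*(y - 1)*(y + 1)*(y + 3)*(y + 1)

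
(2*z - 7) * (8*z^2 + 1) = 16*z^3 - 56*z^2 + 2*z - 7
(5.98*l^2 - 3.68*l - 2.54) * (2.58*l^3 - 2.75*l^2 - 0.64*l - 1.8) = 15.4284*l^5 - 25.9394*l^4 - 0.260400000000001*l^3 - 1.4238*l^2 + 8.2496*l + 4.572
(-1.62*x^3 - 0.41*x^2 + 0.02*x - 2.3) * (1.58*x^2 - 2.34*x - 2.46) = -2.5596*x^5 + 3.143*x^4 + 4.9762*x^3 - 2.6722*x^2 + 5.3328*x + 5.658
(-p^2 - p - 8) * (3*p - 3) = -3*p^3 - 21*p + 24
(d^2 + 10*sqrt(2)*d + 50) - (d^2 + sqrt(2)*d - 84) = 9*sqrt(2)*d + 134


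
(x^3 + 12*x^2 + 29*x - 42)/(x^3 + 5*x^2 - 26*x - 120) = (x^2 + 6*x - 7)/(x^2 - x - 20)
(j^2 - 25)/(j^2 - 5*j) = (j + 5)/j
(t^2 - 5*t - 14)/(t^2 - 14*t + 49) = (t + 2)/(t - 7)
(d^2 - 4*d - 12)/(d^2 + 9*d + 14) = (d - 6)/(d + 7)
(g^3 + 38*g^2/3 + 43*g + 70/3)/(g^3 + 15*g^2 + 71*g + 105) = (g + 2/3)/(g + 3)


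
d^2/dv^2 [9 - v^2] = -2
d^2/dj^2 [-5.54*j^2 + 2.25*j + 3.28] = -11.0800000000000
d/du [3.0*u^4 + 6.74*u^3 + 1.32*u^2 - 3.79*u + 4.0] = 12.0*u^3 + 20.22*u^2 + 2.64*u - 3.79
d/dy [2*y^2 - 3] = 4*y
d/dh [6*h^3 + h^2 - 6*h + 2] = 18*h^2 + 2*h - 6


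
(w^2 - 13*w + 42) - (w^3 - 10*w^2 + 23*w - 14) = -w^3 + 11*w^2 - 36*w + 56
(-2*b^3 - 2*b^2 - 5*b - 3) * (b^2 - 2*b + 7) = -2*b^5 + 2*b^4 - 15*b^3 - 7*b^2 - 29*b - 21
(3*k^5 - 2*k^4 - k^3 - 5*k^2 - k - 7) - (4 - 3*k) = 3*k^5 - 2*k^4 - k^3 - 5*k^2 + 2*k - 11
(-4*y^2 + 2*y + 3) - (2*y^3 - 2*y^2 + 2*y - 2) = -2*y^3 - 2*y^2 + 5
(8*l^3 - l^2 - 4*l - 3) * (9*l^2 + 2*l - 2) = 72*l^5 + 7*l^4 - 54*l^3 - 33*l^2 + 2*l + 6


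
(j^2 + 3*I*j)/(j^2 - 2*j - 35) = j*(j + 3*I)/(j^2 - 2*j - 35)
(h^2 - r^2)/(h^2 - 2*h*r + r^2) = (-h - r)/(-h + r)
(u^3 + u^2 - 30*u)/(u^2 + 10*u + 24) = u*(u - 5)/(u + 4)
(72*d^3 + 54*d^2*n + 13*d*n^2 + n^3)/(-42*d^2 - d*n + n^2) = (-12*d^2 - 7*d*n - n^2)/(7*d - n)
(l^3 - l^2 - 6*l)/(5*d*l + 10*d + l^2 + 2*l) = l*(l - 3)/(5*d + l)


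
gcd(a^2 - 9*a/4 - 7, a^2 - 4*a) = a - 4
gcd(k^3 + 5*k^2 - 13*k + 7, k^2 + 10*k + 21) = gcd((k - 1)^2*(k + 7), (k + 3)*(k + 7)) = k + 7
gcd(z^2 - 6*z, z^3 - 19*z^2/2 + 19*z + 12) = z - 6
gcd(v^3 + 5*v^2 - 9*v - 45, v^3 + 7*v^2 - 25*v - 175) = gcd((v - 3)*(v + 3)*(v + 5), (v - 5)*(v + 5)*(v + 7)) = v + 5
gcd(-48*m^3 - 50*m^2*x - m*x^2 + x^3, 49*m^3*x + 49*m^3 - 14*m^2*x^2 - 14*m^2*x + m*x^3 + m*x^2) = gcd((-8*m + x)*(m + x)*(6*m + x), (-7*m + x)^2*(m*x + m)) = 1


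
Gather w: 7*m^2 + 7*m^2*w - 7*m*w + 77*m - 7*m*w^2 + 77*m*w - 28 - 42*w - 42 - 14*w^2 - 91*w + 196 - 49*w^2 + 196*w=7*m^2 + 77*m + w^2*(-7*m - 63) + w*(7*m^2 + 70*m + 63) + 126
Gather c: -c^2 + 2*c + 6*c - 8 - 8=-c^2 + 8*c - 16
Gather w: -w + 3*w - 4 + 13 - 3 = 2*w + 6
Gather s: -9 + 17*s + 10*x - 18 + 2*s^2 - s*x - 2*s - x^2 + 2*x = 2*s^2 + s*(15 - x) - x^2 + 12*x - 27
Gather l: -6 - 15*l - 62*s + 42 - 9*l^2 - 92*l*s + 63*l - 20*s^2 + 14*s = -9*l^2 + l*(48 - 92*s) - 20*s^2 - 48*s + 36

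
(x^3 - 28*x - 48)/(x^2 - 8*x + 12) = (x^2 + 6*x + 8)/(x - 2)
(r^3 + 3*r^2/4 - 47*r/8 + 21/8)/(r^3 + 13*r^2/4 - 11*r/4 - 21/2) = (r - 1/2)/(r + 2)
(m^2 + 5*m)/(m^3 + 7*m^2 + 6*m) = (m + 5)/(m^2 + 7*m + 6)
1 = 1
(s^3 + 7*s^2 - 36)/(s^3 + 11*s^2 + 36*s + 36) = (s - 2)/(s + 2)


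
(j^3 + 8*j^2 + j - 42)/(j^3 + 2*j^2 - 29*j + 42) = (j + 3)/(j - 3)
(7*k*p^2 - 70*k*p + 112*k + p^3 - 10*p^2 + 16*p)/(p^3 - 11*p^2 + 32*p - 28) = (7*k*p - 56*k + p^2 - 8*p)/(p^2 - 9*p + 14)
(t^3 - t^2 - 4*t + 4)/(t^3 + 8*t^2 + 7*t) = (t^3 - t^2 - 4*t + 4)/(t*(t^2 + 8*t + 7))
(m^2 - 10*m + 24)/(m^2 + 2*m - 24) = (m - 6)/(m + 6)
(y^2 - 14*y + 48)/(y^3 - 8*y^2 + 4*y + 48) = (y - 8)/(y^2 - 2*y - 8)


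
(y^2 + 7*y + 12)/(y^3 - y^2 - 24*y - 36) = (y + 4)/(y^2 - 4*y - 12)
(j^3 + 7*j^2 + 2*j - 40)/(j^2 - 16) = (j^2 + 3*j - 10)/(j - 4)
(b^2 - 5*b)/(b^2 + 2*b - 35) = b/(b + 7)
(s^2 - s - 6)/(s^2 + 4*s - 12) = (s^2 - s - 6)/(s^2 + 4*s - 12)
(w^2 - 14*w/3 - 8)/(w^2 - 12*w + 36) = (w + 4/3)/(w - 6)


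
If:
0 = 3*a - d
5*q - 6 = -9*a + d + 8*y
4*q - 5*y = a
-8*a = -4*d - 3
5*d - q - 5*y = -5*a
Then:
No Solution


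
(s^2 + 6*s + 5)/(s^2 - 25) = (s + 1)/(s - 5)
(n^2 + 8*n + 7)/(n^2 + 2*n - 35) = (n + 1)/(n - 5)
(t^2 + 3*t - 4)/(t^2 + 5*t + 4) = (t - 1)/(t + 1)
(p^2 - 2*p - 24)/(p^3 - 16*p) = (p - 6)/(p*(p - 4))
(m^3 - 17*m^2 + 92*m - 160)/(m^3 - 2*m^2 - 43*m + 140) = (m - 8)/(m + 7)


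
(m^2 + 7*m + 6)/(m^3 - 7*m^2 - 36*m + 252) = (m + 1)/(m^2 - 13*m + 42)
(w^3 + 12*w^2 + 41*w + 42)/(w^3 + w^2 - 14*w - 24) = (w + 7)/(w - 4)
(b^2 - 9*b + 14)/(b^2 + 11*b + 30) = (b^2 - 9*b + 14)/(b^2 + 11*b + 30)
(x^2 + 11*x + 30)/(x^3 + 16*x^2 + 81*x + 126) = (x + 5)/(x^2 + 10*x + 21)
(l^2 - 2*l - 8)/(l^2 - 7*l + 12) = (l + 2)/(l - 3)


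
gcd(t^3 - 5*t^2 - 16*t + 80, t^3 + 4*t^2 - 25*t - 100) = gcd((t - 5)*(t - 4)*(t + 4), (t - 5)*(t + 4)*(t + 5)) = t^2 - t - 20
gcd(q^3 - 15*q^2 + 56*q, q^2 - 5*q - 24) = q - 8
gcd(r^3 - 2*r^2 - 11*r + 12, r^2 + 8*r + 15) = r + 3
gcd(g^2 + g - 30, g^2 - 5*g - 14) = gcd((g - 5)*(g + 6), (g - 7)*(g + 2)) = 1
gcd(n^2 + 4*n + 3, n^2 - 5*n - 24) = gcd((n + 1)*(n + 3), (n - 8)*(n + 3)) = n + 3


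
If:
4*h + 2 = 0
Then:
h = -1/2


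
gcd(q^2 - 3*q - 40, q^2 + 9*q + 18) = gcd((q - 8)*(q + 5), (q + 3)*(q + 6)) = 1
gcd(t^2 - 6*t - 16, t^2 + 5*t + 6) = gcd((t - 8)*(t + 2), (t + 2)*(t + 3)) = t + 2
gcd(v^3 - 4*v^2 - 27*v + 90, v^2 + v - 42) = v - 6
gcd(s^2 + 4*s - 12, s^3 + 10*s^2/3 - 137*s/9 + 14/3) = s + 6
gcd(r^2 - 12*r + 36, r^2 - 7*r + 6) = r - 6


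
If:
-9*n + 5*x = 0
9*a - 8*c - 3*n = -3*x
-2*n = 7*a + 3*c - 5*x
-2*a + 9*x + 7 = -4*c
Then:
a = -1708/7831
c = -2793/7831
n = -2905/7831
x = -5229/7831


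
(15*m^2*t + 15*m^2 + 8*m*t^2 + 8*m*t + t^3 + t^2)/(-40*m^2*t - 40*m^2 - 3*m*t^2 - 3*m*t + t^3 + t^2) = (3*m + t)/(-8*m + t)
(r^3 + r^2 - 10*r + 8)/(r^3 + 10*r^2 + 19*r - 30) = (r^2 + 2*r - 8)/(r^2 + 11*r + 30)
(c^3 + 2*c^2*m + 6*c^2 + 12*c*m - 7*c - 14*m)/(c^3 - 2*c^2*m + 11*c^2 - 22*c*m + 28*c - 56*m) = (c^2 + 2*c*m - c - 2*m)/(c^2 - 2*c*m + 4*c - 8*m)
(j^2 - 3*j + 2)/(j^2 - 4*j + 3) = (j - 2)/(j - 3)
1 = 1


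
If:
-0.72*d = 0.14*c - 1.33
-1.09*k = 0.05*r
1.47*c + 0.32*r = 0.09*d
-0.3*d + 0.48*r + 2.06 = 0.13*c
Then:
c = 0.76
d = 1.70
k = 0.14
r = -3.02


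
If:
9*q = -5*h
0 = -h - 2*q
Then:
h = 0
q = 0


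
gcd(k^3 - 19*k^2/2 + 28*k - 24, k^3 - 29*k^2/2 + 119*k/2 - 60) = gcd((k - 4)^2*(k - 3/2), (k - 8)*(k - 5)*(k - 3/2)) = k - 3/2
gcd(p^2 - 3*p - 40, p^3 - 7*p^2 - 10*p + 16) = p - 8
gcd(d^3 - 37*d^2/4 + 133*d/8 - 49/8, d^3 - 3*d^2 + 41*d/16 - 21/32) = d^2 - 9*d/4 + 7/8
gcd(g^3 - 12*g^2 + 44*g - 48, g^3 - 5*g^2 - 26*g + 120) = g^2 - 10*g + 24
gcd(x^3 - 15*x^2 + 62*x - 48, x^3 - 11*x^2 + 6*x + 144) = x^2 - 14*x + 48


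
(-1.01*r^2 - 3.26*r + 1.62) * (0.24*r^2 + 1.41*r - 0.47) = -0.2424*r^4 - 2.2065*r^3 - 3.7331*r^2 + 3.8164*r - 0.7614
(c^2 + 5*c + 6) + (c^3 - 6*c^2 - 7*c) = c^3 - 5*c^2 - 2*c + 6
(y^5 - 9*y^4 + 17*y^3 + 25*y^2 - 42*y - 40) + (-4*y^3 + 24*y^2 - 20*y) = y^5 - 9*y^4 + 13*y^3 + 49*y^2 - 62*y - 40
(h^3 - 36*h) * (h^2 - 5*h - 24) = h^5 - 5*h^4 - 60*h^3 + 180*h^2 + 864*h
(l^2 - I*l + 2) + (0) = l^2 - I*l + 2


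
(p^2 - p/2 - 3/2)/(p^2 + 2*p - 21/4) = 2*(p + 1)/(2*p + 7)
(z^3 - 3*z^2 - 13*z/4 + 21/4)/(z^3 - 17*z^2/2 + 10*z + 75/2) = (2*z^2 - 9*z + 7)/(2*(z^2 - 10*z + 25))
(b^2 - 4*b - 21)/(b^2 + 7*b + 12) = (b - 7)/(b + 4)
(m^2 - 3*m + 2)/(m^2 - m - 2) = (m - 1)/(m + 1)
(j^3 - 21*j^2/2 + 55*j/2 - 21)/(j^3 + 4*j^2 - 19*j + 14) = (2*j^2 - 17*j + 21)/(2*(j^2 + 6*j - 7))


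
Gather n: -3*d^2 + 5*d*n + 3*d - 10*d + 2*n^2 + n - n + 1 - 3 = -3*d^2 + 5*d*n - 7*d + 2*n^2 - 2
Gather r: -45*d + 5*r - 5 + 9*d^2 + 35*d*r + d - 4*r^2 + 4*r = 9*d^2 - 44*d - 4*r^2 + r*(35*d + 9) - 5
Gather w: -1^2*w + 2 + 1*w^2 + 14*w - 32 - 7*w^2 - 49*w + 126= -6*w^2 - 36*w + 96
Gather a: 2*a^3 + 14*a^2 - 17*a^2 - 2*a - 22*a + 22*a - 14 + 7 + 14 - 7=2*a^3 - 3*a^2 - 2*a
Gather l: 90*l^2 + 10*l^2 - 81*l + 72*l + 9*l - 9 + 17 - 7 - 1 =100*l^2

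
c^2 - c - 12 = (c - 4)*(c + 3)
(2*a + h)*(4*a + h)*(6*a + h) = 48*a^3 + 44*a^2*h + 12*a*h^2 + h^3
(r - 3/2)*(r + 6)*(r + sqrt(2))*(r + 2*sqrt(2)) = r^4 + 3*sqrt(2)*r^3 + 9*r^3/2 - 5*r^2 + 27*sqrt(2)*r^2/2 - 27*sqrt(2)*r + 18*r - 36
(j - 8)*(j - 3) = j^2 - 11*j + 24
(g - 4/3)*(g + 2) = g^2 + 2*g/3 - 8/3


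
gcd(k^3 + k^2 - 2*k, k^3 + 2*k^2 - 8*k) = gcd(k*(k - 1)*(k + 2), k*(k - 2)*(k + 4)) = k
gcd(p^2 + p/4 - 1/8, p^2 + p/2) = p + 1/2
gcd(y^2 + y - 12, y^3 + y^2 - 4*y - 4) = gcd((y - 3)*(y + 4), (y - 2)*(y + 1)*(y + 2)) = 1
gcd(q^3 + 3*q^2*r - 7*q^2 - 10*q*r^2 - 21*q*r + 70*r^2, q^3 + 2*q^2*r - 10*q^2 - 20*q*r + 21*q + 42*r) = q - 7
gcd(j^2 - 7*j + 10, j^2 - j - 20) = j - 5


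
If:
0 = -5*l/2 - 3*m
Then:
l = -6*m/5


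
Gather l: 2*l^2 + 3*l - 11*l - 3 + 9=2*l^2 - 8*l + 6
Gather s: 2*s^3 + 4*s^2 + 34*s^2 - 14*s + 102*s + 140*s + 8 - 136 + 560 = 2*s^3 + 38*s^2 + 228*s + 432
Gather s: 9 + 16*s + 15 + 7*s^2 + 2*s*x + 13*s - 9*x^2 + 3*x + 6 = 7*s^2 + s*(2*x + 29) - 9*x^2 + 3*x + 30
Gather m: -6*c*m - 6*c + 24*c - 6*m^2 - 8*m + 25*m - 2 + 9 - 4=18*c - 6*m^2 + m*(17 - 6*c) + 3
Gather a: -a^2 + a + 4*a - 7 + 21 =-a^2 + 5*a + 14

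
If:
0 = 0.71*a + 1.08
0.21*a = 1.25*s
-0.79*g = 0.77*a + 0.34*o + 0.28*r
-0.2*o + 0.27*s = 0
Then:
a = -1.52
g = 1.63109459796755 - 0.354430379746835*r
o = -0.34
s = -0.26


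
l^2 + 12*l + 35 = (l + 5)*(l + 7)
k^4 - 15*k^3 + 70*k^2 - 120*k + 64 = (k - 8)*(k - 4)*(k - 2)*(k - 1)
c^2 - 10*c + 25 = (c - 5)^2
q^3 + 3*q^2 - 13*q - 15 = (q - 3)*(q + 1)*(q + 5)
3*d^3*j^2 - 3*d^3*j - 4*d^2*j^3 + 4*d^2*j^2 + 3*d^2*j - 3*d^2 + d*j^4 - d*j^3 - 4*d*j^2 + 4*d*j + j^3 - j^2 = (-3*d + j)*(-d + j)*(j - 1)*(d*j + 1)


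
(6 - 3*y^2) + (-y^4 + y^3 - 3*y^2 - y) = -y^4 + y^3 - 6*y^2 - y + 6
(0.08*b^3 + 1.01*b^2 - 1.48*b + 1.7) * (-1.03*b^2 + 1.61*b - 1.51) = -0.0824*b^5 - 0.9115*b^4 + 3.0297*b^3 - 5.6589*b^2 + 4.9718*b - 2.567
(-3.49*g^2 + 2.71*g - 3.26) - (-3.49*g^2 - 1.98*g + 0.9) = 4.69*g - 4.16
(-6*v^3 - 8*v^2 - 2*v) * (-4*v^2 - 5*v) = 24*v^5 + 62*v^4 + 48*v^3 + 10*v^2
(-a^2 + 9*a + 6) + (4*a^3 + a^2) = 4*a^3 + 9*a + 6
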